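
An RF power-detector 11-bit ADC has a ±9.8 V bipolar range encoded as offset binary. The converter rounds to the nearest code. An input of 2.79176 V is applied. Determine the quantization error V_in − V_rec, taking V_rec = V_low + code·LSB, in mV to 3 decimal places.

-2.771 mV

Step size: 19.6 V ÷ 2^11 = 9.570 mV.
(2.79176 − (−9.8))/0.00957031 = 1315.7104; round gives code 1316.
Reconstructed: 2.7945312 V.
V_in − V_rec = -0.00277125 V = -2.771 mV.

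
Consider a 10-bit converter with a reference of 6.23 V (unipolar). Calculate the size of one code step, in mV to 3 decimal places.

Full-scale span = 6.23 V.
LSB = 6.23 / 2^10 = 6.23 / 1024 = 0.00608398 V = 6.084 mV.

6.084 mV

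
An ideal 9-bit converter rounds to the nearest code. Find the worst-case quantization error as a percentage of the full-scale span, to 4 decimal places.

0.0977 %

Rounding → worst-case error = ½ LSB = V_FS/2^10, so 100/1024 = 0.0976562 % of full scale.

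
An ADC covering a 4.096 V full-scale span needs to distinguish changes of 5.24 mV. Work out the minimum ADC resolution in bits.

Number of steps required ≥ 4.096 V / 5.24 mV = 781.68.
Need 2^N ≥ 781.68; 2^9 = 512, 2^10 = 1024.
Minimum N = 10.

10 bits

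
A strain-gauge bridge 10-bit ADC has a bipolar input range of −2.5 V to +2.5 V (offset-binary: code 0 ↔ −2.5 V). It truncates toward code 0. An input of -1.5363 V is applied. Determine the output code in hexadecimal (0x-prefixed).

code 0xC5 (decimal 197)

Full-scale span = 5 V; LSB = 5/2^10 = 4.883 mV.
Input sits at 197.366 steps above V_low.
So the output code is 197.
In hexadecimal (0x-prefixed): 0xC5.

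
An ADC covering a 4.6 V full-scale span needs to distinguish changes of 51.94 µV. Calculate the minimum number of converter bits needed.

Number of steps required ≥ 4.6 V / 51.94 µV = 88563.73.
Need 2^N ≥ 88563.73; 2^16 = 65536, 2^17 = 131072.
Minimum N = 17.

17 bits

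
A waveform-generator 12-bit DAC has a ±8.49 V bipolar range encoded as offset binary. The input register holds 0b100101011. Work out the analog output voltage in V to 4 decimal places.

-7.2505 V

LSB = 16.98 V / 2^12 = 4.146 mV.
Code 0b100101011 = 299 decimal.
V_out = (−8.49) + 299 × 0.00414551 V = -7.25049 V.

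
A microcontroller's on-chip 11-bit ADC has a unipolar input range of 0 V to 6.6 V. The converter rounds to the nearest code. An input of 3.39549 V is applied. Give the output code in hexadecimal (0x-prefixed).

With 2048 levels over 6.6 V, one step is 3.223 mV.
Input sits at 1053.631 steps above V_low.
round(1053.631) = 1054.
In hexadecimal (0x-prefixed): 0x41E.

code 0x41E (decimal 1054)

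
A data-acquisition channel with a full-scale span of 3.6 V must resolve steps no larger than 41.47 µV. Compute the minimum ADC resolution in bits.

17 bits

Number of steps required ≥ 3.6 V / 41.47 µV = 86809.74.
Need 2^N ≥ 86809.74; 2^16 = 65536, 2^17 = 131072.
Minimum N = 17.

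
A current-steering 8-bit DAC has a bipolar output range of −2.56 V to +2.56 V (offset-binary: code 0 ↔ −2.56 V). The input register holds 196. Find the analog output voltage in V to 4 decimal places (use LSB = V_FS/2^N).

1.3600 V

LSB = 5.12 V / 2^8 = 20.000 mV.
V_out = (−2.56) + 196 × 0.02 V = 1.36 V.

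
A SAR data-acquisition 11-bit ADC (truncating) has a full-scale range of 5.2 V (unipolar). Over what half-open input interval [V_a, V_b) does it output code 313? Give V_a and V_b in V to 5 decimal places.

[0.79473 V, 0.79727 V)

LSB = 5.2/2^11 = 2.539 mV.
V_a = V_low + 313·LSB = 0.794727 V; V_b = V_low + 314·LSB = 0.797266 V.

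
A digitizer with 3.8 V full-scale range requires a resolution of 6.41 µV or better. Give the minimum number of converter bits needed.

20 bits

Number of steps required ≥ 3.8 V / 6.41 µV = 592823.71.
Need 2^N ≥ 592823.71; 2^19 = 524288, 2^20 = 1048576.
Minimum N = 20.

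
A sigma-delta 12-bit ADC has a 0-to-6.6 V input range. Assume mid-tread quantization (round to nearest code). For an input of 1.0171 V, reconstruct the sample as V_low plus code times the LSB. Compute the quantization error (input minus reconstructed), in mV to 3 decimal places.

One LSB is 6.6 V / 4096 = 1.611 mV.
(V_in − V_low)/LSB = (1.0171 − 0)/0.00161133 = 631.2184 → code 631 (round).
Code 631 maps back to 0 + 631×0.00161133 V = 1.016748 V.
Error = 1.0171 − 1.016748 = 0.000351953 V = 0.352 mV.

0.352 mV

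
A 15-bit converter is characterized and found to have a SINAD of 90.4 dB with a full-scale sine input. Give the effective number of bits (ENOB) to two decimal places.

ENOB = (SINAD − 1.76) / 6.02 = (90.4 − 1.76)/6.02 = 14.724.

14.72 bits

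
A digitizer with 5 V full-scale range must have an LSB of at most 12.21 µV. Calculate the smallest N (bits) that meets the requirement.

Number of steps required ≥ 5 V / 12.21 µV = 409500.41.
Need 2^N ≥ 409500.41; 2^18 = 262144, 2^19 = 524288.
Minimum N = 19.

19 bits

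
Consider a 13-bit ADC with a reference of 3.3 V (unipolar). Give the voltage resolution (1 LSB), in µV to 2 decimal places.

Full-scale span = 3.3 V.
LSB = 3.3 / 2^13 = 3.3 / 8192 = 0.000402832 V = 402.83 µV.

402.83 µV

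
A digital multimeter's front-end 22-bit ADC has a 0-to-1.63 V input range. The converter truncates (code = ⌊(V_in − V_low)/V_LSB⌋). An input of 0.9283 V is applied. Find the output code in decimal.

LSB = 1.63 V / 4194304 = 0.39 µV.
(V_in − V_low)/LSB = (0.9283 − 0) / 3.88622e-07 = 2388694.726.
Floor → code 2388694.

code 2388694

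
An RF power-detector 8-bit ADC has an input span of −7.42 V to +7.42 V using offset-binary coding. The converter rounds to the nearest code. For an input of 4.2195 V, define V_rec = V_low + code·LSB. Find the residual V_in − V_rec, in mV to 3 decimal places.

One LSB is 14.84 V / 256 = 57.969 mV.
Scaled input = 200.7892 LSBs, so code = 201.
V_rec = (−7.42) + 201·0.0579687 = 4.2317187 V.
Error = 4.2195 − 4.2317187 = -0.0122188 V = -12.219 mV.

-12.219 mV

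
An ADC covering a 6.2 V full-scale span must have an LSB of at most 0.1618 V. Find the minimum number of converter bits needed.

6 bits

Number of steps required ≥ 6.2 V / 0.1618 V = 38.32.
Need 2^N ≥ 38.32; 2^5 = 32, 2^6 = 64.
Minimum N = 6.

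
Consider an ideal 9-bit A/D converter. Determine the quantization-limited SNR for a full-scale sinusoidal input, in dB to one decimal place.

55.9 dB

SNR ≈ 6.02·N + 1.76 dB = 6.02·9 + 1.76 = 55.94 dB.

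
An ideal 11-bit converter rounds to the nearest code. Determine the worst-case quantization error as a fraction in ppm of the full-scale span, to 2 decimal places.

244.14 ppm

Rounding → worst-case error = ½ LSB = V_FS/2^12, so 1e+06/4096 = 244.141 ppm of full scale.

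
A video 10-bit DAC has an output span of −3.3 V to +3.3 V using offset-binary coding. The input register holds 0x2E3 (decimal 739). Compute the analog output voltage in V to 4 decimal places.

LSB = 6.6 V / 2^10 = 6.445 mV.
Code 0x2E3 = 739 decimal.
V_out = (−3.3) + 739 × 0.00644531 V = 1.46309 V.

1.4631 V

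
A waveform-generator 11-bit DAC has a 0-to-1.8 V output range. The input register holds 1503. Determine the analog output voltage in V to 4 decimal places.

LSB = 1.8 V / 2^11 = 0.879 mV.
V_out = 0 + 1503 × 0.000878906 V = 1.321 V.

1.3210 V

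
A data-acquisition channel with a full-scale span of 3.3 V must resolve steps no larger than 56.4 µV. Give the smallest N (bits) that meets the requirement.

16 bits

Number of steps required ≥ 3.3 V / 56.4 µV = 58510.64.
Need 2^N ≥ 58510.64; 2^15 = 32768, 2^16 = 65536.
Minimum N = 16.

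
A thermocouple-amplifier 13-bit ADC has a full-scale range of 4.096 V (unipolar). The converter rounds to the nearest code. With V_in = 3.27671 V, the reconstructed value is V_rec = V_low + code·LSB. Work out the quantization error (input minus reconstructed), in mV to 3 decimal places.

0.210 mV

Step size: 4.096 V ÷ 2^13 = 0.500 mV.
Scaled input = 6553.4200 LSBs, so code = 6553.
Code 6553 maps back to 0 + 6553×0.0005 V = 3.2765 V.
Difference: 0.00021 V → 0.210 mV.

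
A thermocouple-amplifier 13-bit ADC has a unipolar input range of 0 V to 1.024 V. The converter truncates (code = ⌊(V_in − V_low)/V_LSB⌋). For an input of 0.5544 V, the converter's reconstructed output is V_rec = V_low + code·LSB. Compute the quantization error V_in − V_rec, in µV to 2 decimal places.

25.00 µV

LSB = 1.024/2^13 = 125.00 µV.
(0.5544 − 0)/0.000125 = 4435.2000; ⌊·⌋ gives code 4435.
Reconstructed: 0.554375 V.
Difference: 2.5e-05 V → 25.00 µV.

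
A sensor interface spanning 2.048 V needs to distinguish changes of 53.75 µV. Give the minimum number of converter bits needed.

16 bits

Number of steps required ≥ 2.048 V / 53.75 µV = 38102.33.
Need 2^N ≥ 38102.33; 2^15 = 32768, 2^16 = 65536.
Minimum N = 16.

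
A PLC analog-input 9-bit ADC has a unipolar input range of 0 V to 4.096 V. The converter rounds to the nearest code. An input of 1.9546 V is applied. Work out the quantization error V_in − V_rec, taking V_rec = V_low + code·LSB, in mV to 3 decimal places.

2.600 mV

Step size: 4.096 V ÷ 2^9 = 8.000 mV.
Scaled input = 244.3250 LSBs, so code = 244.
V_rec = 0 + 244·0.008 = 1.952 V.
Error = 1.9546 − 1.952 = 0.0026 V = 2.600 mV.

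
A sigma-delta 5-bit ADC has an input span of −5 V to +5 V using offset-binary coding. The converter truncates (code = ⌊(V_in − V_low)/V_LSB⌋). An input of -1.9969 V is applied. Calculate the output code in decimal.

code 9

LSB = 10 V / 32 = 312.500 mV.
(V_in − V_low)/LSB = (-1.9969 − (−5)) / 0.3125 = 9.610.
Floor → code 9.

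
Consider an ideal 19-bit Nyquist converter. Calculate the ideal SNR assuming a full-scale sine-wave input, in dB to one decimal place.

116.1 dB

SNR ≈ 6.02·N + 1.76 dB = 6.02·19 + 1.76 = 116.14 dB.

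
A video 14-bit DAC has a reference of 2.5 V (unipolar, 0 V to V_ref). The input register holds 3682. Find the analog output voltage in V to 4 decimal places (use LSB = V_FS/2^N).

0.5618 V

LSB = 2.5 V / 2^14 = 152.59 µV.
V_out = 0 + 3682 × 0.000152588 V = 0.561829 V.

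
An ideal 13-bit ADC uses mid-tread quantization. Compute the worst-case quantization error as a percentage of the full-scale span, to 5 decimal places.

Rounding → worst-case error = ½ LSB = V_FS/2^14, so 100/16384 = 0.00610352 % of full scale.

0.00610 %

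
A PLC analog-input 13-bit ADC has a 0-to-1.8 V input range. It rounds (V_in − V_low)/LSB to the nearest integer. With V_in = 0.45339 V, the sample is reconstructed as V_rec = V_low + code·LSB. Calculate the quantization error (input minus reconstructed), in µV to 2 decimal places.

94.10 µV

LSB = 1.8/2^13 = 219.73 µV.
(V_in − V_low)/LSB = (0.45339 − 0)/0.000219727 = 2063.4283 → code 2063 (round).
Code 2063 maps back to 0 + 2063×0.000219727 V = 0.4532959 V.
Error = 0.45339 − 0.4532959 = 9.41016e-05 V = 94.10 µV.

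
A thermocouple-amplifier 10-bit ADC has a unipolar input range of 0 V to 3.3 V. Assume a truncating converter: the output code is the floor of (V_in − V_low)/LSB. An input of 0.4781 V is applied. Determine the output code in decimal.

With 1024 levels over 3.3 V, one step is 3.223 mV.
Input sits at 148.356 steps above V_low.
So the output code is 148.

code 148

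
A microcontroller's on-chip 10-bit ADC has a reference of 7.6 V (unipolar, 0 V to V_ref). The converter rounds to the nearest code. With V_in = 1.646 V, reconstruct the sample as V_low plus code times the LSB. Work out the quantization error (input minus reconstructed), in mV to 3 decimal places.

LSB = 7.6/2^10 = 7.422 mV.
Scaled input = 221.7768 LSBs, so code = 222.
V_rec = 0 + 222·0.00742187 = 1.6476563 V.
Difference: -0.00165625 V → -1.656 mV.

-1.656 mV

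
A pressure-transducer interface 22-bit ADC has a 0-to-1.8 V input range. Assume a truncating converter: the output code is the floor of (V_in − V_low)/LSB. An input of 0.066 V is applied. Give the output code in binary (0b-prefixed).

code 0b100101100010111111 (decimal 153791)

With 4194304 levels over 1.8 V, one step is 0.43 µV.
(0.066 − 0) / 4.29153e-07 = 153791.147 LSBs.
⌊·⌋(153791.147) = 153791.
In binary (0b-prefixed): 0b100101100010111111.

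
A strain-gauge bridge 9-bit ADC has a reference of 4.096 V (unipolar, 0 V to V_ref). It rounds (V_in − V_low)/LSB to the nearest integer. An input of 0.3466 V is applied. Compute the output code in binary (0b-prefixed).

LSB = 4.096 V / 512 = 8.000 mV.
Input sits at 43.325 steps above V_low.
Round → code 43.
In binary (0b-prefixed): 0b101011.

code 0b101011 (decimal 43)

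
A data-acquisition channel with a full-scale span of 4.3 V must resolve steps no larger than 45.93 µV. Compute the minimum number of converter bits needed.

17 bits

Number of steps required ≥ 4.3 V / 45.93 µV = 93620.73.
Need 2^N ≥ 93620.73; 2^16 = 65536, 2^17 = 131072.
Minimum N = 17.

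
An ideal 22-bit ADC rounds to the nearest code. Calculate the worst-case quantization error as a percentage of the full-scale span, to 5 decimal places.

Rounding → worst-case error = ½ LSB = V_FS/2^23, so 100/8388608 = 1.19209e-05 % of full scale.

0.00001 %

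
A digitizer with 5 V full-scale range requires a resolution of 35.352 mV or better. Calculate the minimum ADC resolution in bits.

8 bits

Number of steps required ≥ 5 V / 35.352 mV = 141.43.
Need 2^N ≥ 141.43; 2^7 = 128, 2^8 = 256.
Minimum N = 8.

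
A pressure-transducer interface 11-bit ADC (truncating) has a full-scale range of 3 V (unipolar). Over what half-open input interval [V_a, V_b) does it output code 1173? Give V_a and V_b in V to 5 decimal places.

[1.71826 V, 1.71973 V)

LSB = 3/2^11 = 1.465 mV.
V_a = V_low + 1173·LSB = 1.71826 V; V_b = V_low + 1174·LSB = 1.71973 V.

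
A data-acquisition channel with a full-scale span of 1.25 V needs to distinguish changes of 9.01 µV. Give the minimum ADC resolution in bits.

Number of steps required ≥ 1.25 V / 9.01 µV = 138734.74.
Need 2^N ≥ 138734.74; 2^17 = 131072, 2^18 = 262144.
Minimum N = 18.

18 bits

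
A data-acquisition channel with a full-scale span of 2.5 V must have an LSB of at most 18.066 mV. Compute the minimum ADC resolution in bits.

Number of steps required ≥ 2.5 V / 18.066 mV = 138.38.
Need 2^N ≥ 138.38; 2^7 = 128, 2^8 = 256.
Minimum N = 8.

8 bits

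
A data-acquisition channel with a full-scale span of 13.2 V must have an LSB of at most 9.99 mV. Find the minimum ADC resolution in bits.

11 bits

Number of steps required ≥ 13.2 V / 9.99 mV = 1321.32.
Need 2^N ≥ 1321.32; 2^10 = 1024, 2^11 = 2048.
Minimum N = 11.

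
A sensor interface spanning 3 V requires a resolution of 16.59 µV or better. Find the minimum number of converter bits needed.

Number of steps required ≥ 3 V / 16.59 µV = 180831.83.
Need 2^N ≥ 180831.83; 2^17 = 131072, 2^18 = 262144.
Minimum N = 18.

18 bits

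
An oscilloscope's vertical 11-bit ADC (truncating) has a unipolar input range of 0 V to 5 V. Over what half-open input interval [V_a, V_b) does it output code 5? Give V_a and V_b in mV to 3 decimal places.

LSB = 5/2^11 = 2.441 mV.
V_a = V_low + 5·LSB = 0.012207 V; V_b = V_low + 6·LSB = 0.0146484 V.

[12.207 mV, 14.648 mV)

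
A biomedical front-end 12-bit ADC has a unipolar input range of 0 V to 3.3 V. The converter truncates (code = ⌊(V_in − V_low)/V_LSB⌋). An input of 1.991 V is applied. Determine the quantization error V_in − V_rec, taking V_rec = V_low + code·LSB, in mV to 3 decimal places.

LSB = 3.3/2^12 = 0.806 mV.
(1.991 − 0)/0.000805664 = 2471.2533; ⌊·⌋ gives code 2471.
Reconstructed: 1.9907959 V.
V_in − V_rec = 0.000204102 V = 0.204 mV.

0.204 mV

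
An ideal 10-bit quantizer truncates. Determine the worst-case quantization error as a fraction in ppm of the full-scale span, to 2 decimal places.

Truncating → worst-case error = 1 LSB = V_FS/2^10, so 1e+06/1024 = 976.562 ppm of full scale.

976.56 ppm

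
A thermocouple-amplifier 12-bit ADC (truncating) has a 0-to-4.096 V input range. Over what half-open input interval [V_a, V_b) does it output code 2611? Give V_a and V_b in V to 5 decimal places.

LSB = 4.096/2^12 = 1.000 mV.
V_a = V_low + 2611·LSB = 2.611 V; V_b = V_low + 2612·LSB = 2.612 V.

[2.61100 V, 2.61200 V)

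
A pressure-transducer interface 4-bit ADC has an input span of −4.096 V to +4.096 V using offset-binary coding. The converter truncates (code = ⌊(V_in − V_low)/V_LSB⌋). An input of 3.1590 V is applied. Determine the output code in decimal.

With 16 levels over 8.192 V, one step is 0.5120 V.
Input sits at 14.170 steps above V_low.
Floor → code 14.

code 14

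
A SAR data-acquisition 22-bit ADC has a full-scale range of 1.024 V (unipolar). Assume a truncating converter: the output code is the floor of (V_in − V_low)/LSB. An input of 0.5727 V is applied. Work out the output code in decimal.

code 2345779

Full-scale span = 1.024 V; LSB = 1.024/2^22 = 0.24 µV.
(V_in − V_low)/LSB = (0.5727 − 0) / 2.44141e-07 = 2345779.200.
Floor → code 2345779.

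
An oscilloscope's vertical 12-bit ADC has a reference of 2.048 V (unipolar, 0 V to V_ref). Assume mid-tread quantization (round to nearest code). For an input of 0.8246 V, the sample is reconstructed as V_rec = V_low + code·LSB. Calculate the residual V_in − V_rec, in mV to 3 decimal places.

One LSB is 2.048 V / 4096 = 0.500 mV.
(0.8246 − 0)/0.0005 = 1649.2000; round gives code 1649.
Reconstructed: 0.8245 V.
V_in − V_rec = 0.0001 V = 0.100 mV.

0.100 mV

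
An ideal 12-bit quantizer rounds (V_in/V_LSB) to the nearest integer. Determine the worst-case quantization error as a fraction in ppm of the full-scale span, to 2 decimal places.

122.07 ppm

Rounding → worst-case error = ½ LSB = V_FS/2^13, so 1e+06/8192 = 122.07 ppm of full scale.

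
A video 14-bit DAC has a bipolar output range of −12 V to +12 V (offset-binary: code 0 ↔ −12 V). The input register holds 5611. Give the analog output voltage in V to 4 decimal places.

LSB = 24 V / 2^14 = 1.465 mV.
V_out = (−12) + 5611 × 0.00146484 V = -3.78076 V.

-3.7808 V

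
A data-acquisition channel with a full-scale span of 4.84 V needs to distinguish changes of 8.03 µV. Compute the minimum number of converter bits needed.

20 bits

Number of steps required ≥ 4.84 V / 8.03 µV = 602739.73.
Need 2^N ≥ 602739.73; 2^19 = 524288, 2^20 = 1048576.
Minimum N = 20.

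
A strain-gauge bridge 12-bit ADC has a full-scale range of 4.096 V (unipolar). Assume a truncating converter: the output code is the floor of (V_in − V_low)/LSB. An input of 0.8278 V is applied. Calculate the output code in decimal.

LSB = 4.096 V / 4096 = 1.000 mV.
(V_in − V_low)/LSB = (0.8278 − 0) / 0.001 = 827.800.
Floor → code 827.

code 827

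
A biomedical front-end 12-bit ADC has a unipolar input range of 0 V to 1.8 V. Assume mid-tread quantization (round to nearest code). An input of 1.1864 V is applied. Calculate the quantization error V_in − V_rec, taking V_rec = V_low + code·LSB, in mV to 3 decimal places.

LSB = 1.8/2^12 = 439.45 µV.
Scaled input = 2699.7191 LSBs, so code = 2700.
Code 2700 maps back to 0 + 2700×0.000439453 V = 1.1865234 V.
V_in − V_rec = -0.000123438 V = -0.123 mV.

-0.123 mV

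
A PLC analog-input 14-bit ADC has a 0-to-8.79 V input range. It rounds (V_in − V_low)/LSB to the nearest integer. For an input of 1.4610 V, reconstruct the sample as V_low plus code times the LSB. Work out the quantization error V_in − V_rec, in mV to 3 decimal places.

0.113 mV

Step size: 8.79 V ÷ 2^14 = 0.536 mV.
(1.4610 − 0)/0.000536499 = 2723.2109; round gives code 2723.
Reconstructed: 1.4608868 V.
Error = 1.4610 − 1.4608868 = 0.000113159 V = 0.113 mV.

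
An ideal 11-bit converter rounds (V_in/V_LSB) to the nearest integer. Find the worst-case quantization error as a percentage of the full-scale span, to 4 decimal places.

0.0244 %

Rounding → worst-case error = ½ LSB = V_FS/2^12, so 100/4096 = 0.0244141 % of full scale.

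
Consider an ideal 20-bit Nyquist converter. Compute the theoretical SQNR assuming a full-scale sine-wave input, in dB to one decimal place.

SNR ≈ 6.02·N + 1.76 dB = 6.02·20 + 1.76 = 122.16 dB.

122.2 dB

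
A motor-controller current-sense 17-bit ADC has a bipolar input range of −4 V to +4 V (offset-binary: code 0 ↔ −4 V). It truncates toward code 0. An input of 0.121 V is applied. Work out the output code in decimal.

With 131072 levels over 8 V, one step is 61.04 µV.
(0.121 − (−4)) / 6.10352e-05 = 67518.464 LSBs.
⌊·⌋(67518.464) = 67518.

code 67518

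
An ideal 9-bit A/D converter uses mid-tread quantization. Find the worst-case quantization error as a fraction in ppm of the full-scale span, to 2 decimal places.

976.56 ppm

Rounding → worst-case error = ½ LSB = V_FS/2^10, so 1e+06/1024 = 976.562 ppm of full scale.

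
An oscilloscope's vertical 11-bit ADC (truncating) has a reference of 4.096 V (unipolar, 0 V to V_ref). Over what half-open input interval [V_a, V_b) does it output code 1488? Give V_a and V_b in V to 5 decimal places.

[2.97600 V, 2.97800 V)

LSB = 4.096/2^11 = 2.000 mV.
V_a = V_low + 1488·LSB = 2.976 V; V_b = V_low + 1489·LSB = 2.978 V.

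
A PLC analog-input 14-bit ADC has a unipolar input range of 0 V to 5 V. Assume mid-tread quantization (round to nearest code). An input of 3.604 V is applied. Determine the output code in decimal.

code 11810

With 16384 levels over 5 V, one step is 305.18 µV.
(V_in − V_low)/LSB = (3.604 − 0) / 0.000305176 = 11809.587.
So the output code is 11810.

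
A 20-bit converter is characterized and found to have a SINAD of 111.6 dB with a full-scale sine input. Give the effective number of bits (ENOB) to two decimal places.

ENOB = (SINAD − 1.76) / 6.02 = (111.6 − 1.76)/6.02 = 18.246.

18.25 bits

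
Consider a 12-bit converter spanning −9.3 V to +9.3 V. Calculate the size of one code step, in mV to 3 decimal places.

Full-scale span = 18.6 V.
LSB = 18.6 / 2^12 = 18.6 / 4096 = 0.00454102 V = 4.541 mV.

4.541 mV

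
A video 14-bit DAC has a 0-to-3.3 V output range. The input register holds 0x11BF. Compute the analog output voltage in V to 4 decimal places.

0.9150 V

LSB = 3.3 V / 2^14 = 201.42 µV.
Code 0x11BF = 4543 decimal.
V_out = 0 + 4543 × 0.000201416 V = 0.915033 V.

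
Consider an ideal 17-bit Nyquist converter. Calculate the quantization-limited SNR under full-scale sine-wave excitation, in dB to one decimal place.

104.1 dB

SNR ≈ 6.02·N + 1.76 dB = 6.02·17 + 1.76 = 104.10 dB.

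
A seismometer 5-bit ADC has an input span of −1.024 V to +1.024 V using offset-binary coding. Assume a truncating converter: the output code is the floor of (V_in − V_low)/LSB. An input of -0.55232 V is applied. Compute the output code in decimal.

With 32 levels over 2.048 V, one step is 64.000 mV.
(V_in − V_low)/LSB = (-0.55232 − (−1.024)) / 0.064 = 7.370.
Floor → code 7.

code 7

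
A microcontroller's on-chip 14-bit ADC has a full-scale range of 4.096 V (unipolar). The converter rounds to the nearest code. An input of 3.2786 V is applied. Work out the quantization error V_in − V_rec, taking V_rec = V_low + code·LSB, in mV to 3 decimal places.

0.100 mV

One LSB is 4.096 V / 16384 = 250.00 µV.
Scaled input = 13114.4000 LSBs, so code = 13114.
Code 13114 maps back to 0 + 13114×0.00025 V = 3.2785 V.
Difference: 0.0001 V → 0.100 mV.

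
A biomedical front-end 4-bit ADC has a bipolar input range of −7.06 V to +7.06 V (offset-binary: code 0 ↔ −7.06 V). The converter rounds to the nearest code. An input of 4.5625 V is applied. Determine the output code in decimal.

code 13

LSB = 14.12 V / 16 = 0.8825 V.
Input sits at 13.170 steps above V_low.
Round → code 13.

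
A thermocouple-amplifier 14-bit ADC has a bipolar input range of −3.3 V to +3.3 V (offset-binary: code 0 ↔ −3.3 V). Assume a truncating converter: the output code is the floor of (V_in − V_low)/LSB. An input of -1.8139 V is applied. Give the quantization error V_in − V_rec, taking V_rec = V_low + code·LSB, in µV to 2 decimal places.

One LSB is 6.6 V / 16384 = 402.83 µV.
(-1.8139 − (−3.3))/0.000402832 = 3689.1307; ⌊·⌋ gives code 3689.
V_rec = (−3.3) + 3689·0.000402832 = -1.8139526 V.
Difference: 5.26367e-05 V → 52.64 µV.

52.64 µV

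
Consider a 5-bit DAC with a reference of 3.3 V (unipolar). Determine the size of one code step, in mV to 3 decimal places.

Full-scale span = 3.3 V.
LSB = 3.3 / 2^5 = 3.3 / 32 = 0.103125 V = 103.125 mV.

103.125 mV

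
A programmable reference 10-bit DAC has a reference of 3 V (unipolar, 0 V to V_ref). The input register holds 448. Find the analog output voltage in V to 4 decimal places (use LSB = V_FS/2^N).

1.3125 V

LSB = 3 V / 2^10 = 2.930 mV.
V_out = 0 + 448 × 0.00292969 V = 1.3125 V.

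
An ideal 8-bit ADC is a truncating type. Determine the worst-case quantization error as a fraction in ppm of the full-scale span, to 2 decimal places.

Truncating → worst-case error = 1 LSB = V_FS/2^8, so 1e+06/256 = 3906.25 ppm of full scale.

3906.25 ppm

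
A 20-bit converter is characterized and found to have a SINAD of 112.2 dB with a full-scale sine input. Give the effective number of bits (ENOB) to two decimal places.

18.35 bits

ENOB = (SINAD − 1.76) / 6.02 = (112.2 − 1.76)/6.02 = 18.346.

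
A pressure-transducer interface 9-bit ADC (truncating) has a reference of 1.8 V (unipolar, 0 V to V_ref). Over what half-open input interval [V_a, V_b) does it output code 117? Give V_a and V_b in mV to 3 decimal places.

LSB = 1.8/2^9 = 3.516 mV.
V_a = V_low + 117·LSB = 0.411328 V; V_b = V_low + 118·LSB = 0.414844 V.

[411.328 mV, 414.844 mV)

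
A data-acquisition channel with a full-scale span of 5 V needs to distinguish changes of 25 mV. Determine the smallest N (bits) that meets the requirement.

Number of steps required ≥ 5 V / 25 mV = 200.00.
Need 2^N ≥ 200.00; 2^7 = 128, 2^8 = 256.
Minimum N = 8.

8 bits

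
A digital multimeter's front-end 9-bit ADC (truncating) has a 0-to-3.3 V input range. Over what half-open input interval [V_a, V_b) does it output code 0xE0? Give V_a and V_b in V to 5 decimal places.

LSB = 3.3/2^9 = 6.445 mV.
Code 0xE0 = 224 decimal.
V_a = V_low + 224·LSB = 1.44375 V; V_b = V_low + 225·LSB = 1.4502 V.

[1.44375 V, 1.45020 V)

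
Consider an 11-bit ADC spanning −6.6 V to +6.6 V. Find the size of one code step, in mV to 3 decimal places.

Full-scale span = 13.2 V.
LSB = 13.2 / 2^11 = 13.2 / 2048 = 0.00644531 V = 6.445 mV.

6.445 mV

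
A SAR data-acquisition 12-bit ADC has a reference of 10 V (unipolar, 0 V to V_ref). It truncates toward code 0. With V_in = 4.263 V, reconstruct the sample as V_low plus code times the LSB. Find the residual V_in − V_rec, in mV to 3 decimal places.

0.305 mV

LSB = 10/2^12 = 2.441 mV.
(V_in − V_low)/LSB = (4.263 − 0)/0.00244141 = 1746.1248 → code 1746 (floor).
V_rec = 0 + 1746·0.00244141 = 4.2626953 V.
Error = 4.263 − 4.2626953 = 0.000304687 V = 0.305 mV.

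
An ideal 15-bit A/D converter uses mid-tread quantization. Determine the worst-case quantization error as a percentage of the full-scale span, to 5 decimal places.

0.00153 %

Rounding → worst-case error = ½ LSB = V_FS/2^16, so 100/65536 = 0.00152588 % of full scale.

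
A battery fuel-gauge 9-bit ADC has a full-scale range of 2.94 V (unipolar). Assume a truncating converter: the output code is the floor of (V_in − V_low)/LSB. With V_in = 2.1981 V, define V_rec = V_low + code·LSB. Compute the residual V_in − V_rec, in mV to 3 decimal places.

LSB = 2.94/2^9 = 5.742 mV.
(2.1981 − 0)/0.00574219 = 382.7984; ⌊·⌋ gives code 382.
V_rec = 0 + 382·0.00574219 = 2.1935156 V.
V_in − V_rec = 0.00458437 V = 4.584 mV.

4.584 mV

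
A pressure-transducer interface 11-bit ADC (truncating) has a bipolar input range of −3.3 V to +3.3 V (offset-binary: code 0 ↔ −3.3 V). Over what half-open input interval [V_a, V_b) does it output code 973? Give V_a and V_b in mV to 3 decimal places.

LSB = 6.6/2^11 = 3.223 mV.
V_a = V_low + 973·LSB = -0.164355 V; V_b = V_low + 974·LSB = -0.161133 V.

[-164.355 mV, -161.133 mV)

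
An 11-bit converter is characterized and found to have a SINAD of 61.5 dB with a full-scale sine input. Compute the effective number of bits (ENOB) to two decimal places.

ENOB = (SINAD − 1.76) / 6.02 = (61.5 − 1.76)/6.02 = 9.924.

9.92 bits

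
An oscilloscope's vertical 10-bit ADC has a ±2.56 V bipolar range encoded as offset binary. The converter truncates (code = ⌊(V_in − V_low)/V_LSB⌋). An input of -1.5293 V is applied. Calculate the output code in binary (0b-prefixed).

LSB = 5.12 V / 1024 = 5.000 mV.
(-1.5293 − (−2.56)) / 0.005 = 206.140 LSBs.
Floor → code 206.
In binary (0b-prefixed): 0b11001110.

code 0b11001110 (decimal 206)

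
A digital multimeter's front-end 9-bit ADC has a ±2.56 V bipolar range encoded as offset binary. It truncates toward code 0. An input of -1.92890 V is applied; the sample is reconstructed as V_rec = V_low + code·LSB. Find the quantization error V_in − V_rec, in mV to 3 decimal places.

Step size: 5.12 V ÷ 2^9 = 10.000 mV.
Scaled input = 63.1100 LSBs, so code = 63.
Reconstructed: -1.93 V.
Difference: 0.0011 V → 1.100 mV.

1.100 mV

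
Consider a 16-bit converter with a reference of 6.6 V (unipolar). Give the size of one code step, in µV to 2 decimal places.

Full-scale span = 6.6 V.
LSB = 6.6 / 2^16 = 6.6 / 65536 = 0.000100708 V = 100.71 µV.

100.71 µV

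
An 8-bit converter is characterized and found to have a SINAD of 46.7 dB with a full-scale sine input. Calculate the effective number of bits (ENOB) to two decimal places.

7.47 bits

ENOB = (SINAD − 1.76) / 6.02 = (46.7 − 1.76)/6.02 = 7.465.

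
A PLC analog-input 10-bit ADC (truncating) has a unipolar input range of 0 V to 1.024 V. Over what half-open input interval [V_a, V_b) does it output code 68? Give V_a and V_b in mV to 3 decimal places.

LSB = 1.024/2^10 = 1.000 mV.
V_a = V_low + 68·LSB = 0.068 V; V_b = V_low + 69·LSB = 0.069 V.

[68.000 mV, 69.000 mV)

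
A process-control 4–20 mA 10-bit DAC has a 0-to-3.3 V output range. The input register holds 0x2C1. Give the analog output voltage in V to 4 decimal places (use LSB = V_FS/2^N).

LSB = 3.3 V / 2^10 = 3.223 mV.
Code 0x2C1 = 705 decimal.
V_out = 0 + 705 × 0.00322266 V = 2.27197 V.

2.2720 V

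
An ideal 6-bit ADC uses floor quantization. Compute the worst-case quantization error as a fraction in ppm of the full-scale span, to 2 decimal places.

Truncating → worst-case error = 1 LSB = V_FS/2^6, so 1e+06/64 = 15625 ppm of full scale.

15625.00 ppm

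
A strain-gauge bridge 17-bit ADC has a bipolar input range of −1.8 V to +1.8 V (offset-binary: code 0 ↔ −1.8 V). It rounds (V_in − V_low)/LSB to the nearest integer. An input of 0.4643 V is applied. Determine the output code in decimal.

LSB = 3.6 V / 131072 = 27.47 µV.
(0.4643 − (−1.8)) / 2.74658e-05 = 82440.647 LSBs.
Round → code 82441.

code 82441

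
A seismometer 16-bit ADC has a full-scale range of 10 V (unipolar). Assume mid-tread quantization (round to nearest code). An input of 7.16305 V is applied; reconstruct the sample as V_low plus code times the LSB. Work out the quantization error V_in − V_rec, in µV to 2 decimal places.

-35.94 µV

Step size: 10 V ÷ 2^16 = 152.59 µV.
(V_in − V_low)/LSB = (7.16305 − 0)/0.000152588 = 46943.7645 → code 46944 (round).
V_rec = 0 + 46944·0.000152588 = 7.1630859 V.
V_in − V_rec = -3.59375e-05 V = -35.94 µV.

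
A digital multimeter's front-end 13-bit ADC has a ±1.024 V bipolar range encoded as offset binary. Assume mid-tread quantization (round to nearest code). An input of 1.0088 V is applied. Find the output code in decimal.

code 8131

With 8192 levels over 2.048 V, one step is 250.00 µV.
(V_in − V_low)/LSB = (1.0088 − (−1.024)) / 0.00025 = 8131.200.
Round → code 8131.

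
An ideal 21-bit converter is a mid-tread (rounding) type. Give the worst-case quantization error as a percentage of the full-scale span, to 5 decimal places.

0.00002 %

Rounding → worst-case error = ½ LSB = V_FS/2^22, so 100/4194304 = 2.38419e-05 % of full scale.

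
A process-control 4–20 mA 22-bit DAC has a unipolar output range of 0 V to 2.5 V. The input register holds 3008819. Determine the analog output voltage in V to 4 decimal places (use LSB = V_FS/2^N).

LSB = 2.5 V / 2^22 = 0.60 µV.
V_out = 0 + 3008819 × 5.96046e-07 V = 1.7934 V.

1.7934 V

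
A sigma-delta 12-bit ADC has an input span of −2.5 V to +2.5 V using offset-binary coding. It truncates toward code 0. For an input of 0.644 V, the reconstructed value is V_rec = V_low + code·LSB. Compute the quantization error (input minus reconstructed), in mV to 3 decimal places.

0.689 mV

LSB = 5/2^12 = 1.221 mV.
(V_in − V_low)/LSB = (0.644 − (−2.5))/0.0012207 = 2575.5648 → code 2575 (floor).
Reconstructed: 0.64331055 V.
Error = 0.644 − 0.64331055 = 0.000689453 V = 0.689 mV.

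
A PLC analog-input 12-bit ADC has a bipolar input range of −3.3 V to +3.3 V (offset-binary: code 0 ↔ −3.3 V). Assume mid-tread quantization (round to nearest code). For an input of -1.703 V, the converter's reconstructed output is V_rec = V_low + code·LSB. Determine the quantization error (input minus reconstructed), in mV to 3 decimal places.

0.174 mV

LSB = 6.6/2^12 = 1.611 mV.
(-1.703 − (−3.3))/0.00161133 = 991.1079; round gives code 991.
V_rec = (−3.3) + 991·0.00161133 = -1.7031738 V.
Difference: 0.000173828 V → 0.174 mV.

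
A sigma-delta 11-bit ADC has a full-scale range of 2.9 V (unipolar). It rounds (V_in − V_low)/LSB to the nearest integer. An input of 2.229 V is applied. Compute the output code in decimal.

LSB = 2.9 V / 2048 = 1.416 mV.
(2.229 − 0) / 0.00141602 = 1574.135 LSBs.
Round → code 1574.

code 1574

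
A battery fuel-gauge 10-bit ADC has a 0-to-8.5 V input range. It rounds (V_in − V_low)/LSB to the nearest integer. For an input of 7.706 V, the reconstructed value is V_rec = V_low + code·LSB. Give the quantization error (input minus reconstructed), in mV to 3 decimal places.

Step size: 8.5 V ÷ 2^10 = 8.301 mV.
(V_in − V_low)/LSB = (7.706 − 0)/0.00830078 = 928.3464 → code 928 (round).
Code 928 maps back to 0 + 928×0.00830078 V = 7.703125 V.
Error = 7.706 − 7.703125 = 0.002875 V = 2.875 mV.

2.875 mV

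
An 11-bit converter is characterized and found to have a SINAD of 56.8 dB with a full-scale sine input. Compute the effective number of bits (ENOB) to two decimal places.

9.14 bits

ENOB = (SINAD − 1.76) / 6.02 = (56.8 − 1.76)/6.02 = 9.143.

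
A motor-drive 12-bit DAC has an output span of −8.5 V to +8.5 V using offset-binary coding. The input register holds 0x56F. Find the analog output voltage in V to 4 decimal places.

-2.7268 V

LSB = 17 V / 2^12 = 4.150 mV.
Code 0x56F = 1391 decimal.
V_out = (−8.5) + 1391 × 0.00415039 V = -2.72681 V.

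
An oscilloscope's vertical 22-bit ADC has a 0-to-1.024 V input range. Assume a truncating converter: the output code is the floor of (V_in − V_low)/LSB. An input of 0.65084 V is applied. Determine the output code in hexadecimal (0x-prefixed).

code 0x28AD70 (decimal 2665840)

Full-scale span = 1.024 V; LSB = 1.024/2^22 = 0.24 µV.
(0.65084 − 0) / 2.44141e-07 = 2665840.640 LSBs.
⌊·⌋(2665840.640) = 2665840.
In hexadecimal (0x-prefixed): 0x28AD70.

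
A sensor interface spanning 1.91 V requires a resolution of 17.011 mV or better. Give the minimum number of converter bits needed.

7 bits

Number of steps required ≥ 1.91 V / 17.011 mV = 112.28.
Need 2^N ≥ 112.28; 2^6 = 64, 2^7 = 128.
Minimum N = 7.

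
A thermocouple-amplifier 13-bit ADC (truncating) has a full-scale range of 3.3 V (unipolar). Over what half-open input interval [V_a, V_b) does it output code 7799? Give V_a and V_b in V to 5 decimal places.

[3.14169 V, 3.14209 V)

LSB = 3.3/2^13 = 402.83 µV.
V_a = V_low + 7799·LSB = 3.14169 V; V_b = V_low + 7800·LSB = 3.14209 V.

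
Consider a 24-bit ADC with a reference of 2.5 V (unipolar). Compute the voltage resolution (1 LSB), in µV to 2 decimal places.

0.15 µV

Full-scale span = 2.5 V.
LSB = 2.5 / 2^24 = 2.5 / 16777216 = 1.49012e-07 V = 0.15 µV.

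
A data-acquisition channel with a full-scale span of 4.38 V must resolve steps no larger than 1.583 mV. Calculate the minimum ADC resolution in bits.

Number of steps required ≥ 4.38 V / 1.583 mV = 2766.90.
Need 2^N ≥ 2766.90; 2^11 = 2048, 2^12 = 4096.
Minimum N = 12.

12 bits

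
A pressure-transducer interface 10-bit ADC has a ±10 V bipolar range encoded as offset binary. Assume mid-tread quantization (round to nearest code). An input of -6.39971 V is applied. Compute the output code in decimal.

With 1024 levels over 20 V, one step is 19.531 mV.
(-6.39971 − (−10)) / 0.0195312 = 184.335 LSBs.
Round → code 184.

code 184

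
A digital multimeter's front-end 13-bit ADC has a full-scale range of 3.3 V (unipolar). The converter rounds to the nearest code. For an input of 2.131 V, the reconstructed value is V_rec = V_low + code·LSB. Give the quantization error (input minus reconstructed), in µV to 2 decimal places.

Step size: 3.3 V ÷ 2^13 = 402.83 µV.
Scaled input = 5290.0461 LSBs, so code = 5290.
Reconstructed: 2.1309814 V.
Difference: 1.85547e-05 V → 18.55 µV.

18.55 µV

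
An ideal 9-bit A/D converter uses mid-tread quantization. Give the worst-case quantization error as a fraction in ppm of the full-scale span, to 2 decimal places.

976.56 ppm

Rounding → worst-case error = ½ LSB = V_FS/2^10, so 1e+06/1024 = 976.562 ppm of full scale.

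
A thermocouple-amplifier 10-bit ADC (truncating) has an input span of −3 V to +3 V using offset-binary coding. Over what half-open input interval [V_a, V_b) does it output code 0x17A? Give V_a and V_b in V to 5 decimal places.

LSB = 6/2^10 = 5.859 mV.
Code 0x17A = 378 decimal.
V_a = V_low + 378·LSB = -0.785156 V; V_b = V_low + 379·LSB = -0.779297 V.

[-0.78516 V, -0.77930 V)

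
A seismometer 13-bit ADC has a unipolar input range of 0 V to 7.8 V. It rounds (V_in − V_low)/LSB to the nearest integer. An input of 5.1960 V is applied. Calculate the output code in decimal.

With 8192 levels over 7.8 V, one step is 0.952 mV.
(5.1960 − 0) / 0.000952148 = 5457.132 LSBs.
round(5457.132) = 5457.

code 5457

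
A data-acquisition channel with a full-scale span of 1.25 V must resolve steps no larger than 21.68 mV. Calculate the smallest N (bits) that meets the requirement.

Number of steps required ≥ 1.25 V / 21.68 mV = 57.66.
Need 2^N ≥ 57.66; 2^5 = 32, 2^6 = 64.
Minimum N = 6.

6 bits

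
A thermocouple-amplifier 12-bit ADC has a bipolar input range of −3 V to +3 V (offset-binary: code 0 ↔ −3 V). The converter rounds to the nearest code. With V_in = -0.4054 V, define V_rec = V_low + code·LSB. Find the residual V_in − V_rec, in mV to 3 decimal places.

0.362 mV

LSB = 6/2^12 = 1.465 mV.
(V_in − V_low)/LSB = (-0.4054 − (−3))/0.00146484 = 1771.2469 → code 1771 (round).
Code 1771 maps back to (−3) + 1771×0.00146484 V = -0.40576172 V.
V_in − V_rec = 0.000361719 V = 0.362 mV.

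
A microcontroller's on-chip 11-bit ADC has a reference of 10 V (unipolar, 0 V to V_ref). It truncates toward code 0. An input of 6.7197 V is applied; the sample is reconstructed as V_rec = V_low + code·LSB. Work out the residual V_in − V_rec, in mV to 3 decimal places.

0.950 mV

LSB = 10/2^11 = 4.883 mV.
(6.7197 − 0)/0.00488281 = 1376.1946; ⌊·⌋ gives code 1376.
Code 1376 maps back to 0 + 1376×0.00488281 V = 6.71875 V.
Difference: 0.00095 V → 0.950 mV.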